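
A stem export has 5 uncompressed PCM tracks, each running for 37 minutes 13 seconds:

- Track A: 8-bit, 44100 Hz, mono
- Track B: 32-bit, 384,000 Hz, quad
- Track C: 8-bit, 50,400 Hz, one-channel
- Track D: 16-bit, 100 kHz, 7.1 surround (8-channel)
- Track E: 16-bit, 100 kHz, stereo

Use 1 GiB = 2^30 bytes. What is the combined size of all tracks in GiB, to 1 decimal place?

37 minutes 13 seconds = 2,233 s.
Track A: 44,100 × 2,233 × 1 × 1 = 98,475,300 bytes.
Track B: 384,000 × 2,233 × 4 × 4 = 13,719,552,000 bytes.
Track C: 50,400 × 2,233 × 1 × 1 = 112,543,200 bytes.
Track D: 100,000 × 2,233 × 2 × 8 = 3,572,800,000 bytes.
Track E: 100,000 × 2,233 × 2 × 2 = 893,200,000 bytes.
Total = 18,396,570,500 bytes = 17.1 GiB.

17.1 GiB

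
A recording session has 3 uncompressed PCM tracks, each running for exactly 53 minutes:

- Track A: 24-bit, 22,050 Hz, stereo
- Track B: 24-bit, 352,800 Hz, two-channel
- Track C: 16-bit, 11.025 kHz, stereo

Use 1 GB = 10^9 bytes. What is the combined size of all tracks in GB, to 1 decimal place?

7.3 GB

exactly 53 minutes = 3,180 s.
Track A: 22,050 × 3,180 × 3 × 2 = 420,714,000 bytes.
Track B: 352,800 × 3,180 × 3 × 2 = 6,731,424,000 bytes.
Track C: 11,025 × 3,180 × 2 × 2 = 140,238,000 bytes.
Total = 7,292,376,000 bytes = 7.3 GB.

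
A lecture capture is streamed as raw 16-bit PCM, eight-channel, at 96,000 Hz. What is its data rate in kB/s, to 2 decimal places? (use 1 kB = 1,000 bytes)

1536.00 kB/s

Bit rate = 96,000 × 16 × 8 = 12,288,000 bits/s.
12,288,000 / 8 = 1,536,000 B/s = 1536.00 kB/s.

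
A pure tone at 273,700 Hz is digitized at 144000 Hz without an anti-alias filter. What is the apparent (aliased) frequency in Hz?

Nyquist = 144,000/2 = 72,000 Hz; 273,700 Hz exceeds it.
Alias = |273,700 − 2×144,000| = |273,700 − 288,000| = 14,300 Hz.

14,300 Hz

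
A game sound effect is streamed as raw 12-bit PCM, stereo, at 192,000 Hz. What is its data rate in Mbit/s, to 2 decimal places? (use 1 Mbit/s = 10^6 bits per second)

Bit rate = 192,000 × 12 × 2 = 4,608,000 bits/s.
= 4.61 Mbit/s.

4.61 Mbit/s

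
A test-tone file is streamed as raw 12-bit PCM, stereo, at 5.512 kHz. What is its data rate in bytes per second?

16,536 bytes/s

Bit rate = 5,512 × 12 × 2 = 132,288 bits/s.
132,288 / 8 = 16,536 bytes/s.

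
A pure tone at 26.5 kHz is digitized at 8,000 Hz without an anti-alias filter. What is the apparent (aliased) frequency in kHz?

2.5 kHz

Nyquist = 8,000/2 = 4,000 Hz; 26,500 Hz exceeds it.
Alias = |26,500 − 3×8,000| = |26,500 − 24,000| = 2,500 Hz = 2.5 kHz.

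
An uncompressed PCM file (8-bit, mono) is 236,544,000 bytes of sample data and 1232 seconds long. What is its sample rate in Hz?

Bytes = sample_rate × seconds × bytes_per_sample × channels.
sample_rate = 236,544,000 / (1,232 × 1 × 1) = 236,544,000 / 1,232 = 192,000 Hz.

192,000 Hz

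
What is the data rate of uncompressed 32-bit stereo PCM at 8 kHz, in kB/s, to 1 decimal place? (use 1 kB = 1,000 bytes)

Bit rate = 8,000 × 32 × 2 = 512,000 bits/s.
512,000 / 8 = 64,000 B/s = 64.0 kB/s.

64.0 kB/s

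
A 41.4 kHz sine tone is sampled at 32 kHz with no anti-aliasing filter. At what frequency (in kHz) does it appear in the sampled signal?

Nyquist = 32,000/2 = 16,000 Hz; 41,400 Hz exceeds it.
Alias = |41,400 − 1×32,000| = |41,400 − 32,000| = 9,400 Hz = 9.4 kHz.

9.4 kHz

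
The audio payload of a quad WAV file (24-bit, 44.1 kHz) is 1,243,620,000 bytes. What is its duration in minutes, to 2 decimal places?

Byte rate = 44,100 × 3 × 4 = 529,200 bytes/s.
Duration = 1,243,620,000 / 529,200 = 2,350 s.
2,350 s / 60 = 39.17 minutes.

39.17 minutes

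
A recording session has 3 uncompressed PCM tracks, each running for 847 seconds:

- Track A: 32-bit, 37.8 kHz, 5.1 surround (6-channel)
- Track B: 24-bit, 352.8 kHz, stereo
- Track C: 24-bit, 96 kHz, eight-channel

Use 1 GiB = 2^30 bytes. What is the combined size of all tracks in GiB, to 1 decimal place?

Track A: 37,800 × 847 × 4 × 6 = 768,398,400 bytes.
Track B: 352,800 × 847 × 3 × 2 = 1,792,929,600 bytes.
Track C: 96,000 × 847 × 3 × 8 = 1,951,488,000 bytes.
Total = 4,512,816,000 bytes = 4.2 GiB.

4.2 GiB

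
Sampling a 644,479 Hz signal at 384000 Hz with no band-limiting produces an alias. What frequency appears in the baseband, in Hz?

123,521 Hz

Nyquist = 384,000/2 = 192,000 Hz; 644,479 Hz exceeds it.
Alias = |644,479 − 2×384,000| = |644,479 − 768,000| = 123,521 Hz.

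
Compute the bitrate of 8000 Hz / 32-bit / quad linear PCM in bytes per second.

128,000 bytes/s

Bit rate = 8,000 × 32 × 4 = 1,024,000 bits/s.
1,024,000 / 8 = 128,000 bytes/s.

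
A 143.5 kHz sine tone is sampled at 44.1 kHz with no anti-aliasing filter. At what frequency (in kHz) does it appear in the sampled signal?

11.2 kHz

Nyquist = 44,100/2 = 22,050 Hz; 143,500 Hz exceeds it.
Alias = |143,500 − 3×44,100| = |143,500 − 132,300| = 11,200 Hz = 11.2 kHz.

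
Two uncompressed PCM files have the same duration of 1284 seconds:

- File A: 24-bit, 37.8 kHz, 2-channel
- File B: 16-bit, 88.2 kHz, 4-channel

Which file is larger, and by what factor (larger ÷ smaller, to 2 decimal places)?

File B, by a factor of 3.11

File A: 37,800 × 3 × 2 = 226,800 bytes/s.
File B: 88,200 × 2 × 4 = 705,600 bytes/s.
File B is larger; ratio = 905,990,400 / 291,211,200 = 3.11.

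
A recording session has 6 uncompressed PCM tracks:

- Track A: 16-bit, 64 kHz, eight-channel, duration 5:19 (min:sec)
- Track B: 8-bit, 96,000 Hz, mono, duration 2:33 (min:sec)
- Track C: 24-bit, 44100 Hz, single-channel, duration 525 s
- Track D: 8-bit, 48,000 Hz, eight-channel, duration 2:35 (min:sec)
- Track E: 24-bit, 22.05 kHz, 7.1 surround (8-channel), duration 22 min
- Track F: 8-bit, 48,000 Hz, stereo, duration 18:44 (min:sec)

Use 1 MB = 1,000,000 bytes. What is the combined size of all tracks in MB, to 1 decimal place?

1276.8 MB

Track A: 5:19 (min:sec) = 319 s; 64,000 × 319 × 2 × 8 = 326,656,000 bytes.
Track B: 2:33 (min:sec) = 153 s; 96,000 × 153 × 1 × 1 = 14,688,000 bytes.
Track C: 44,100 × 525 × 3 × 1 = 69,457,500 bytes.
Track D: 2:35 (min:sec) = 155 s; 48,000 × 155 × 1 × 8 = 59,520,000 bytes.
Track E: 22 min = 1,320 s; 22,050 × 1,320 × 3 × 8 = 698,544,000 bytes.
Track F: 18:44 (min:sec) = 1,124 s; 48,000 × 1,124 × 1 × 2 = 107,904,000 bytes.
Total = 1,276,769,500 bytes = 1276.8 MB.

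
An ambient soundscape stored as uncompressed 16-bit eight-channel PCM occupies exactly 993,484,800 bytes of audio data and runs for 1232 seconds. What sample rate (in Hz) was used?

50,400 Hz

Bytes = sample_rate × seconds × bytes_per_sample × channels.
sample_rate = 993,484,800 / (1,232 × 2 × 8) = 993,484,800 / 19,712 = 50,400 Hz.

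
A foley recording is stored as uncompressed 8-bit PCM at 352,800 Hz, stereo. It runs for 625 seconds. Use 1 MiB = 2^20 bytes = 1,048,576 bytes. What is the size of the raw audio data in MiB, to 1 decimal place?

420.6 MiB

Bytes = 352,800 samples/s × 625 s × 1 bytes/sample × 2 ch = 441,000,000 bytes.
441,000,000 / 1,048,576 = 420.6 MiB.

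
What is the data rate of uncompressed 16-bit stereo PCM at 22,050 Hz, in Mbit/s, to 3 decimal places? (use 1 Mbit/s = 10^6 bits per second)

Bit rate = 22,050 × 16 × 2 = 705,600 bits/s.
= 0.706 Mbit/s.

0.706 Mbit/s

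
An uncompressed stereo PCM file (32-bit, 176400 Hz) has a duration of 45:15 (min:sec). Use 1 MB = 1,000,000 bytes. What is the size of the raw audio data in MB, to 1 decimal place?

Duration = 45:15 (min:sec) = 2,715 s.
Bytes = 176,400 samples/s × 2,715 s × 4 bytes/sample × 2 ch = 3,831,408,000 bytes.
3,831,408,000 / 1,000,000 = 3831.4 MB.

3831.4 MB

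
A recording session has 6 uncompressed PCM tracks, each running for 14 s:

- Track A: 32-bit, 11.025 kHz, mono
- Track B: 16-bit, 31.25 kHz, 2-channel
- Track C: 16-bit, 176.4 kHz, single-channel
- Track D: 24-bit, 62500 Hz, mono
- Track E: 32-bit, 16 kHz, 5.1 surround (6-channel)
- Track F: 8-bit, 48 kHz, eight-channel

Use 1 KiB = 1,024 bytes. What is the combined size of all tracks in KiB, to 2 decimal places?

20198.83 KiB

Track A: 11,025 × 14 × 4 × 1 = 617,400 bytes.
Track B: 31,250 × 14 × 2 × 2 = 1,750,000 bytes.
Track C: 176,400 × 14 × 2 × 1 = 4,939,200 bytes.
Track D: 62,500 × 14 × 3 × 1 = 2,625,000 bytes.
Track E: 16,000 × 14 × 4 × 6 = 5,376,000 bytes.
Track F: 48,000 × 14 × 1 × 8 = 5,376,000 bytes.
Total = 20,683,600 bytes = 20198.83 KiB.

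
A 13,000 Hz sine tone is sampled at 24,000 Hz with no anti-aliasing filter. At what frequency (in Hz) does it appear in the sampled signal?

Nyquist = 24,000/2 = 12,000 Hz; 13,000 Hz exceeds it.
Alias = |13,000 − 1×24,000| = |13,000 − 24,000| = 11,000 Hz.

11,000 Hz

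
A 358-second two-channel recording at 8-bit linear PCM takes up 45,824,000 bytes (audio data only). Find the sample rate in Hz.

Bytes = sample_rate × seconds × bytes_per_sample × channels.
sample_rate = 45,824,000 / (358 × 1 × 2) = 45,824,000 / 716 = 64,000 Hz.

64,000 Hz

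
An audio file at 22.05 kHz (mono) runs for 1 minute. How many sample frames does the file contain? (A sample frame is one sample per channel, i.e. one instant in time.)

1,323,000 sample frames

1 minute = 60 s.
22,050 samples/s × 60 s = 1,323,000 frames.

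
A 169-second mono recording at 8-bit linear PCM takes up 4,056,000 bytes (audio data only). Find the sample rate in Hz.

Bytes = sample_rate × seconds × bytes_per_sample × channels.
sample_rate = 4,056,000 / (169 × 1 × 1) = 4,056,000 / 169 = 24,000 Hz.

24,000 Hz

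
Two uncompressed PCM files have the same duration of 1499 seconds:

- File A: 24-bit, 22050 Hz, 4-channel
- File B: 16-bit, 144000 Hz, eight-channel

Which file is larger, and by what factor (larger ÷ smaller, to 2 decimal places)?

File B, by a factor of 8.71

File A: 22,050 × 3 × 4 = 264,600 bytes/s.
File B: 144,000 × 2 × 8 = 2,304,000 bytes/s.
File B is larger; ratio = 3,453,696,000 / 396,635,400 = 8.71.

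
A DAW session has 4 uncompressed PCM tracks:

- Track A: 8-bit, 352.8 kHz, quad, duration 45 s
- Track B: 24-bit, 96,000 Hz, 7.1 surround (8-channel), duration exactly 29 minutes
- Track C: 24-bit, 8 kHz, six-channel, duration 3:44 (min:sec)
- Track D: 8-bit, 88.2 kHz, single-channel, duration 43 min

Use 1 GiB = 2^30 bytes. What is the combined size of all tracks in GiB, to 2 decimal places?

Track A: 352,800 × 45 × 1 × 4 = 63,504,000 bytes.
Track B: exactly 29 minutes = 1,740 s; 96,000 × 1,740 × 3 × 8 = 4,008,960,000 bytes.
Track C: 3:44 (min:sec) = 224 s; 8,000 × 224 × 3 × 6 = 32,256,000 bytes.
Track D: 43 min = 2,580 s; 88,200 × 2,580 × 1 × 1 = 227,556,000 bytes.
Total = 4,332,276,000 bytes = 4.03 GiB.

4.03 GiB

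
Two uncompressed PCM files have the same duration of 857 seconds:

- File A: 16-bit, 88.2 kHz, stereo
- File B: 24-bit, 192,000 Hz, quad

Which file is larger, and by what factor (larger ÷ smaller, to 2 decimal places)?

File B, by a factor of 6.53

File A: 88,200 × 2 × 2 = 352,800 bytes/s.
File B: 192,000 × 3 × 4 = 2,304,000 bytes/s.
File B is larger; ratio = 1,974,528,000 / 302,349,600 = 6.53.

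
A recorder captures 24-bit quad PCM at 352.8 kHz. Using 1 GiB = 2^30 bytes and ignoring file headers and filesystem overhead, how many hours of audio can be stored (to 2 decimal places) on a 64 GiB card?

4.51 hours

Uncompressed byte rate = 352,800 × 3 × 4 = 4,233,600 bytes/s.
Capacity = 64 × 1,073,741,824 = 68,719,476,736 bytes.
68,719,476,736 / 4,233,600 ≈ 16231.92 s → 4.51 hours.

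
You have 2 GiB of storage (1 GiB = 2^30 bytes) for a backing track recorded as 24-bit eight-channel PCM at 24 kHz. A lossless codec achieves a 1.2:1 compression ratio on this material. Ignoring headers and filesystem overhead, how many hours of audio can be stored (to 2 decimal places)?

1.24 hours

Uncompressed byte rate = 24,000 × 3 × 8 = 576,000 bytes/s.
After 1.2:1 compression, effective rate ≈ 480000 bytes/s.
Capacity = 2 × 1,073,741,824 = 2,147,483,648 bytes.
2,147,483,648 / effective rate ≈ 4473.92 s → 1.24 hours.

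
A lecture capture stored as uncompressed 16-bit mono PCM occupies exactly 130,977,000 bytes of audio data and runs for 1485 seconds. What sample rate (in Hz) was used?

Bytes = sample_rate × seconds × bytes_per_sample × channels.
sample_rate = 130,977,000 / (1,485 × 2 × 1) = 130,977,000 / 2,970 = 44,100 Hz.

44,100 Hz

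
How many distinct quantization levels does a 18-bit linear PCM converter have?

2^18 = 262,144.

262,144 levels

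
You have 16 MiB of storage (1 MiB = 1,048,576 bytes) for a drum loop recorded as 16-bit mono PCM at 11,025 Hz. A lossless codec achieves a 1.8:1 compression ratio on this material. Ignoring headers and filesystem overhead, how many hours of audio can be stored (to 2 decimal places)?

Uncompressed byte rate = 11,025 × 2 × 1 = 22,050 bytes/s.
After 1.8:1 compression, effective rate ≈ 12250 bytes/s.
Capacity = 16 × 1,048,576 = 16,777,216 bytes.
16,777,216 / effective rate ≈ 1369.57 s → 0.38 hours.

0.38 hours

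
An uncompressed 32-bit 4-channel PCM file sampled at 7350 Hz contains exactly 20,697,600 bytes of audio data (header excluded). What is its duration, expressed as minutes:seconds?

2:56

Byte rate = 7,350 × 4 × 4 = 117,600 bytes/s.
Duration = 20,697,600 / 117,600 = 176 s.
176 s = 2:56.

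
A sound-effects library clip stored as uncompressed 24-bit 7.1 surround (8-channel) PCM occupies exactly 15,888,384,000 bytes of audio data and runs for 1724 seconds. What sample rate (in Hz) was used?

384,000 Hz

Bytes = sample_rate × seconds × bytes_per_sample × channels.
sample_rate = 15,888,384,000 / (1,724 × 3 × 8) = 15,888,384,000 / 41,376 = 384,000 Hz.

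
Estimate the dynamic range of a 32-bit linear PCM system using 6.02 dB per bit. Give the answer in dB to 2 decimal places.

32 × 6.02 = 192.64 dB.

192.64 dB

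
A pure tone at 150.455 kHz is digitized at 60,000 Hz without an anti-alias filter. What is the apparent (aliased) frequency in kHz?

Nyquist = 60,000/2 = 30,000 Hz; 150,455 Hz exceeds it.
Alias = |150,455 − 3×60,000| = |150,455 − 180,000| = 29,545 Hz = 29.545 kHz.

29.545 kHz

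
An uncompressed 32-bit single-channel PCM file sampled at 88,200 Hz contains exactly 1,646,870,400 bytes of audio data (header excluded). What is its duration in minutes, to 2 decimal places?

77.80 minutes

Byte rate = 88,200 × 4 × 1 = 352,800 bytes/s.
Duration = 1,646,870,400 / 352,800 = 4,668 s.
4,668 s / 60 = 77.80 minutes.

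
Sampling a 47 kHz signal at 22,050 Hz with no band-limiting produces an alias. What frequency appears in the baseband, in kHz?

2.9 kHz

Nyquist = 22,050/2 = 11,025 Hz; 47,000 Hz exceeds it.
Alias = |47,000 − 2×22,050| = |47,000 − 44,100| = 2,900 Hz = 2.9 kHz.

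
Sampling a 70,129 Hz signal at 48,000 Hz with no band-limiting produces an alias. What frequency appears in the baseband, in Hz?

Nyquist = 48,000/2 = 24,000 Hz; 70,129 Hz exceeds it.
Alias = |70,129 − 1×48,000| = |70,129 − 48,000| = 22,129 Hz.

22,129 Hz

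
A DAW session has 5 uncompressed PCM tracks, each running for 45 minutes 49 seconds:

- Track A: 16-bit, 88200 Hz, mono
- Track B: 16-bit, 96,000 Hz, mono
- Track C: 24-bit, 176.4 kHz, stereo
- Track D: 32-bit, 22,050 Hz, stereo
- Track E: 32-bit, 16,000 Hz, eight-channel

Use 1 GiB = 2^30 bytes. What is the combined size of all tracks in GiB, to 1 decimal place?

45 minutes 49 seconds = 2,749 s.
Track A: 88,200 × 2,749 × 2 × 1 = 484,923,600 bytes.
Track B: 96,000 × 2,749 × 2 × 1 = 527,808,000 bytes.
Track C: 176,400 × 2,749 × 3 × 2 = 2,909,541,600 bytes.
Track D: 22,050 × 2,749 × 4 × 2 = 484,923,600 bytes.
Track E: 16,000 × 2,749 × 4 × 8 = 1,407,488,000 bytes.
Total = 5,814,684,800 bytes = 5.4 GiB.

5.4 GiB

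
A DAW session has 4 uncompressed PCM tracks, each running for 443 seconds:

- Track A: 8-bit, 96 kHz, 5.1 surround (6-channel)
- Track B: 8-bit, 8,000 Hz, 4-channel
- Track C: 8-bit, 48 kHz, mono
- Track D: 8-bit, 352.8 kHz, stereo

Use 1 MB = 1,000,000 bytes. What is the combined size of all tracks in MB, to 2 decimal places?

Track A: 96,000 × 443 × 1 × 6 = 255,168,000 bytes.
Track B: 8,000 × 443 × 1 × 4 = 14,176,000 bytes.
Track C: 48,000 × 443 × 1 × 1 = 21,264,000 bytes.
Track D: 352,800 × 443 × 1 × 2 = 312,580,800 bytes.
Total = 603,188,800 bytes = 603.19 MB.

603.19 MB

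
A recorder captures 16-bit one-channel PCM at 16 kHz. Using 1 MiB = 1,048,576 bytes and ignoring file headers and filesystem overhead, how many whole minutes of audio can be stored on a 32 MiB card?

Uncompressed byte rate = 16,000 × 2 × 1 = 32,000 bytes/s.
Capacity = 32 × 1,048,576 = 33,554,432 bytes.
33,554,432 / 32,000 ≈ 1048.58 s → 17 minutes.

17 minutes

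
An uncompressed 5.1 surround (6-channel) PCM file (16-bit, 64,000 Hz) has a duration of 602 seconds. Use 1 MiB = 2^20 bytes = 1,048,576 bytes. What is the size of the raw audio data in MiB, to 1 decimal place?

Bytes = 64,000 samples/s × 602 s × 2 bytes/sample × 6 ch = 462,336,000 bytes.
462,336,000 / 1,048,576 = 440.9 MiB.

440.9 MiB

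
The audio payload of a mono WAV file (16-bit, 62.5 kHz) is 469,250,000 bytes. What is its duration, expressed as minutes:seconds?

62:34

Byte rate = 62,500 × 2 × 1 = 125,000 bytes/s.
Duration = 469,250,000 / 125,000 = 3,754 s.
3,754 s = 62:34.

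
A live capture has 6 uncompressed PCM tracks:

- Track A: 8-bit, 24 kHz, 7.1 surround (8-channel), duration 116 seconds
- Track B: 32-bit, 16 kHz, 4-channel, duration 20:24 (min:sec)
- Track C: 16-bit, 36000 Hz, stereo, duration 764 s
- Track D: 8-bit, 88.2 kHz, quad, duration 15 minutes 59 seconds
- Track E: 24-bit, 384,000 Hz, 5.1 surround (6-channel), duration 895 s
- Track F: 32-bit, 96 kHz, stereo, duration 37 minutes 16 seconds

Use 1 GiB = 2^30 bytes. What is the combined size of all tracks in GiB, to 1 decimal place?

8.1 GiB

Track A: 24,000 × 116 × 1 × 8 = 22,272,000 bytes.
Track B: 20:24 (min:sec) = 1,224 s; 16,000 × 1,224 × 4 × 4 = 313,344,000 bytes.
Track C: 36,000 × 764 × 2 × 2 = 110,016,000 bytes.
Track D: 15 minutes 59 seconds = 959 s; 88,200 × 959 × 1 × 4 = 338,335,200 bytes.
Track E: 384,000 × 895 × 3 × 6 = 6,186,240,000 bytes.
Track F: 37 minutes 16 seconds = 2,236 s; 96,000 × 2,236 × 4 × 2 = 1,717,248,000 bytes.
Total = 8,687,455,200 bytes = 8.1 GiB.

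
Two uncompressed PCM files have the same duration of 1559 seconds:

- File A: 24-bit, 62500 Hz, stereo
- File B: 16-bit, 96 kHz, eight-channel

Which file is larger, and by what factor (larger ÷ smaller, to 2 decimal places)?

File B, by a factor of 4.10

File A: 62,500 × 3 × 2 = 375,000 bytes/s.
File B: 96,000 × 2 × 8 = 1,536,000 bytes/s.
File B is larger; ratio = 2,394,624,000 / 584,625,000 = 4.10.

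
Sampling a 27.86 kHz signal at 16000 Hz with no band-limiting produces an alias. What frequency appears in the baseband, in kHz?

4.14 kHz

Nyquist = 16,000/2 = 8,000 Hz; 27,860 Hz exceeds it.
Alias = |27,860 − 2×16,000| = |27,860 − 32,000| = 4,140 Hz = 4.14 kHz.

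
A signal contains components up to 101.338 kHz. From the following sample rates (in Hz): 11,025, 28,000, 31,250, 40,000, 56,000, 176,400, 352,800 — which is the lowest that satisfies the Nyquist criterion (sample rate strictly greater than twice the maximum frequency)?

352,800 Hz

Need sample rate > 2 × 101,338 = 202,676 Hz.
Lowest listed rate above 202,676 Hz is 352,800 Hz.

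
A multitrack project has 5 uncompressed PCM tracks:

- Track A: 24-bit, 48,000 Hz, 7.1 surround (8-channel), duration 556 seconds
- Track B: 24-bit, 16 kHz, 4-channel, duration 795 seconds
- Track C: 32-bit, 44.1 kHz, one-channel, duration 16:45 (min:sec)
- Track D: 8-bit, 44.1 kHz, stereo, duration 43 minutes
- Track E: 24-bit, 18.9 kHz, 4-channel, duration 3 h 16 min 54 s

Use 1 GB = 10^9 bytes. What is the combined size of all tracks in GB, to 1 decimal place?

Track A: 48,000 × 556 × 3 × 8 = 640,512,000 bytes.
Track B: 16,000 × 795 × 3 × 4 = 152,640,000 bytes.
Track C: 16:45 (min:sec) = 1,005 s; 44,100 × 1,005 × 4 × 1 = 177,282,000 bytes.
Track D: 43 minutes = 2,580 s; 44,100 × 2,580 × 1 × 2 = 227,556,000 bytes.
Track E: 3 h 16 min 54 s = 11,814 s; 18,900 × 11,814 × 3 × 4 = 2,679,415,200 bytes.
Total = 3,877,405,200 bytes = 3.9 GB.

3.9 GB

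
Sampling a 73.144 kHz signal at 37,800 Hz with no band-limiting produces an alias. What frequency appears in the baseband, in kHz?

Nyquist = 37,800/2 = 18,900 Hz; 73,144 Hz exceeds it.
Alias = |73,144 − 2×37,800| = |73,144 − 75,600| = 2,456 Hz = 2.456 kHz.

2.456 kHz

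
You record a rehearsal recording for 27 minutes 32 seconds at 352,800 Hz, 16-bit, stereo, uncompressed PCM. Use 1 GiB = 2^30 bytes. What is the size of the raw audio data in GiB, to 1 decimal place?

2.2 GiB

Duration = 27 minutes 32 seconds = 1,652 s.
Bytes = 352,800 samples/s × 1,652 s × 2 bytes/sample × 2 ch = 2,331,302,400 bytes.
2,331,302,400 / 1,073,741,824 = 2.2 GiB.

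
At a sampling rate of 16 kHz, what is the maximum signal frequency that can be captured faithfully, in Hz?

Nyquist frequency = sample rate / 2 = 16,000 / 2 = 8,000 Hz.

8,000 Hz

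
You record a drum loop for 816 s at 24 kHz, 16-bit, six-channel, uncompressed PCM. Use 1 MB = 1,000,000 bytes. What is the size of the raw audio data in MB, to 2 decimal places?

Bytes = 24,000 samples/s × 816 s × 2 bytes/sample × 6 ch = 235,008,000 bytes.
235,008,000 / 1,000,000 = 235.01 MB.

235.01 MB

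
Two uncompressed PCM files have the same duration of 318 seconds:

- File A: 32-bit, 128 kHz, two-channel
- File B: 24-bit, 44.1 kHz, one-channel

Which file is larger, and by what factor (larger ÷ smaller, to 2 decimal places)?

File A: 128,000 × 4 × 2 = 1,024,000 bytes/s.
File B: 44,100 × 3 × 1 = 132,300 bytes/s.
File A is larger; ratio = 325,632,000 / 42,071,400 = 7.74.

File A, by a factor of 7.74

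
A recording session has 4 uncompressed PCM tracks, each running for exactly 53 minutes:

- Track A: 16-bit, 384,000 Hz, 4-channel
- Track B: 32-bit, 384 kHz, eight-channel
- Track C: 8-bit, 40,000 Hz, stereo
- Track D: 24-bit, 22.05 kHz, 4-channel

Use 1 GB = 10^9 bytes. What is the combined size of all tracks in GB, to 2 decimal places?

exactly 53 minutes = 3,180 s.
Track A: 384,000 × 3,180 × 2 × 4 = 9,768,960,000 bytes.
Track B: 384,000 × 3,180 × 4 × 8 = 39,075,840,000 bytes.
Track C: 40,000 × 3,180 × 1 × 2 = 254,400,000 bytes.
Track D: 22,050 × 3,180 × 3 × 4 = 841,428,000 bytes.
Total = 49,940,628,000 bytes = 49.94 GB.

49.94 GB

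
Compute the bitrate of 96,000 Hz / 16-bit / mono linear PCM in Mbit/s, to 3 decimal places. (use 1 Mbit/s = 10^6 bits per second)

1.536 Mbit/s

Bit rate = 96,000 × 16 × 1 = 1,536,000 bits/s.
= 1.536 Mbit/s.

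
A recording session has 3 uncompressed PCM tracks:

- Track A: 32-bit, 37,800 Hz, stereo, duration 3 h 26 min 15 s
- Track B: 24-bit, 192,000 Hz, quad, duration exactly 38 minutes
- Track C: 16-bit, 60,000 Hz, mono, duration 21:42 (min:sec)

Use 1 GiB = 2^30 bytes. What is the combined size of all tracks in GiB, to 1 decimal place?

8.5 GiB

Track A: 3 h 26 min 15 s = 12,375 s; 37,800 × 12,375 × 4 × 2 = 3,742,200,000 bytes.
Track B: exactly 38 minutes = 2,280 s; 192,000 × 2,280 × 3 × 4 = 5,253,120,000 bytes.
Track C: 21:42 (min:sec) = 1,302 s; 60,000 × 1,302 × 2 × 1 = 156,240,000 bytes.
Total = 9,151,560,000 bytes = 8.5 GiB.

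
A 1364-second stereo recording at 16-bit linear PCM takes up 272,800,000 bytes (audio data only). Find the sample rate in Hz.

50,000 Hz

Bytes = sample_rate × seconds × bytes_per_sample × channels.
sample_rate = 272,800,000 / (1,364 × 2 × 2) = 272,800,000 / 5,456 = 50,000 Hz.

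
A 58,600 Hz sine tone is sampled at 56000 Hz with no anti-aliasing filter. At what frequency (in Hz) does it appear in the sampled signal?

2,600 Hz

Nyquist = 56,000/2 = 28,000 Hz; 58,600 Hz exceeds it.
Alias = |58,600 − 1×56,000| = |58,600 − 56,000| = 2,600 Hz.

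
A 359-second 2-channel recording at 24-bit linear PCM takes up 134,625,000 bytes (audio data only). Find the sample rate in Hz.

Bytes = sample_rate × seconds × bytes_per_sample × channels.
sample_rate = 134,625,000 / (359 × 3 × 2) = 134,625,000 / 2,154 = 62,500 Hz.

62,500 Hz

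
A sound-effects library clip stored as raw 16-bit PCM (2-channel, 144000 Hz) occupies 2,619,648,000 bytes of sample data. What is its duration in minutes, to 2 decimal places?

75.80 minutes

Byte rate = 144,000 × 2 × 2 = 576,000 bytes/s.
Duration = 2,619,648,000 / 576,000 = 4,548 s.
4,548 s / 60 = 75.80 minutes.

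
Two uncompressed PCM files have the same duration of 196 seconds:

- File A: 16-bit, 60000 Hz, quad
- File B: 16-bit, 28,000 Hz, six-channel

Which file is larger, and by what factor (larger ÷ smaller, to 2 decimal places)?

File A, by a factor of 1.43

File A: 60,000 × 2 × 4 = 480,000 bytes/s.
File B: 28,000 × 2 × 6 = 336,000 bytes/s.
File A is larger; ratio = 94,080,000 / 65,856,000 = 1.43.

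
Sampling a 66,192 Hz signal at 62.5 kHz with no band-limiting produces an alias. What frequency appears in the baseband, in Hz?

Nyquist = 62,500/2 = 31,250 Hz; 66,192 Hz exceeds it.
Alias = |66,192 − 1×62,500| = |66,192 − 62,500| = 3,692 Hz.

3,692 Hz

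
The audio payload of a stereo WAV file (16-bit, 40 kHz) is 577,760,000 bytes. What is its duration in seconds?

Byte rate = 40,000 × 2 × 2 = 160,000 bytes/s.
Duration = 577,760,000 / 160,000 = 3,611 s.

3,611 seconds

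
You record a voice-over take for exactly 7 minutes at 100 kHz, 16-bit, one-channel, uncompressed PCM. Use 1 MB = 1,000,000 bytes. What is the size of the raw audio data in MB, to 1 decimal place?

84.0 MB

Duration = exactly 7 minutes = 420 s.
Bytes = 100,000 samples/s × 420 s × 2 bytes/sample × 1 ch = 84,000,000 bytes.
84,000,000 / 1,000,000 = 84.0 MB.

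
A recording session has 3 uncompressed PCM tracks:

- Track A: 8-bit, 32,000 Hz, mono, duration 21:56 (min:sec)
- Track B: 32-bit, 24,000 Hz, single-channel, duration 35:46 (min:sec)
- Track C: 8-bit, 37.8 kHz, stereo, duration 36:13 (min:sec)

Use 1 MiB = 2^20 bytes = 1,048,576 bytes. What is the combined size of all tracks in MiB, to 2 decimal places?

Track A: 21:56 (min:sec) = 1,316 s; 32,000 × 1,316 × 1 × 1 = 42,112,000 bytes.
Track B: 35:46 (min:sec) = 2,146 s; 24,000 × 2,146 × 4 × 1 = 206,016,000 bytes.
Track C: 36:13 (min:sec) = 2,173 s; 37,800 × 2,173 × 1 × 2 = 164,278,800 bytes.
Total = 412,406,800 bytes = 393.30 MiB.

393.30 MiB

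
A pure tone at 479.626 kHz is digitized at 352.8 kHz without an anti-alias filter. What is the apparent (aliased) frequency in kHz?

126.826 kHz

Nyquist = 352,800/2 = 176,400 Hz; 479,626 Hz exceeds it.
Alias = |479,626 − 1×352,800| = |479,626 − 352,800| = 126,826 Hz = 126.826 kHz.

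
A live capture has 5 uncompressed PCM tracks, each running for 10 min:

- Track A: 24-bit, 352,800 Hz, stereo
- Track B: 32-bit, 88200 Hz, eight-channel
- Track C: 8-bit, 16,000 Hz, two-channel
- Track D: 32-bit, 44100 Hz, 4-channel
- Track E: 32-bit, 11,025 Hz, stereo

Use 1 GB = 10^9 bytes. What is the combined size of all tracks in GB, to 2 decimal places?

3.46 GB

10 min = 600 s.
Track A: 352,800 × 600 × 3 × 2 = 1,270,080,000 bytes.
Track B: 88,200 × 600 × 4 × 8 = 1,693,440,000 bytes.
Track C: 16,000 × 600 × 1 × 2 = 19,200,000 bytes.
Track D: 44,100 × 600 × 4 × 4 = 423,360,000 bytes.
Track E: 11,025 × 600 × 4 × 2 = 52,920,000 bytes.
Total = 3,459,000,000 bytes = 3.46 GB.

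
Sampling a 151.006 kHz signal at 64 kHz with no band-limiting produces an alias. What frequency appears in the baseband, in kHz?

Nyquist = 64,000/2 = 32,000 Hz; 151,006 Hz exceeds it.
Alias = |151,006 − 2×64,000| = |151,006 − 128,000| = 23,006 Hz = 23.006 kHz.

23.006 kHz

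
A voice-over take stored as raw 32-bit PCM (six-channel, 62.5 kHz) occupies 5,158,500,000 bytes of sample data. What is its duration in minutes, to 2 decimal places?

Byte rate = 62,500 × 4 × 6 = 1,500,000 bytes/s.
Duration = 5,158,500,000 / 1,500,000 = 3,439 s.
3,439 s / 60 = 57.32 minutes.

57.32 minutes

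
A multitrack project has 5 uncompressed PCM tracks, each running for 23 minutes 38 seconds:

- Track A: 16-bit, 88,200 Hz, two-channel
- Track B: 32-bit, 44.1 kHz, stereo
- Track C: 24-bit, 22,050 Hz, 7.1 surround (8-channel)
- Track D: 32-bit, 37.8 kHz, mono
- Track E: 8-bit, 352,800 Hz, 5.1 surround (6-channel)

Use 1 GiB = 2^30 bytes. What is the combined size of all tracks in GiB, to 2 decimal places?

23 minutes 38 seconds = 1,418 s.
Track A: 88,200 × 1,418 × 2 × 2 = 500,270,400 bytes.
Track B: 44,100 × 1,418 × 4 × 2 = 500,270,400 bytes.
Track C: 22,050 × 1,418 × 3 × 8 = 750,405,600 bytes.
Track D: 37,800 × 1,418 × 4 × 1 = 214,401,600 bytes.
Track E: 352,800 × 1,418 × 1 × 6 = 3,001,622,400 bytes.
Total = 4,966,970,400 bytes = 4.63 GiB.

4.63 GiB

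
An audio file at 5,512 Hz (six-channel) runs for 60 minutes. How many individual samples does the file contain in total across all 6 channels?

60 minutes = 3,600 s.
5,512 × 3,600 s × 6 ch = 119,059,200 samples.

119,059,200 samples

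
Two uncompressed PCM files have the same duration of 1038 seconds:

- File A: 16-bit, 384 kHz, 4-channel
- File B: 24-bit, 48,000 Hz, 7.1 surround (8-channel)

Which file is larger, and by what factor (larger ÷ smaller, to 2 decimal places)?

File A, by a factor of 2.67

File A: 384,000 × 2 × 4 = 3,072,000 bytes/s.
File B: 48,000 × 3 × 8 = 1,152,000 bytes/s.
File A is larger; ratio = 3,188,736,000 / 1,195,776,000 = 2.67.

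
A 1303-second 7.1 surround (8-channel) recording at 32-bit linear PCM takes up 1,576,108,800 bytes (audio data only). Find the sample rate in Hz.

Bytes = sample_rate × seconds × bytes_per_sample × channels.
sample_rate = 1,576,108,800 / (1,303 × 4 × 8) = 1,576,108,800 / 41,696 = 37,800 Hz.

37,800 Hz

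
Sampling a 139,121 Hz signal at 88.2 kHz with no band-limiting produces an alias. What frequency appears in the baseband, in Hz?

37,279 Hz

Nyquist = 88,200/2 = 44,100 Hz; 139,121 Hz exceeds it.
Alias = |139,121 − 2×88,200| = |139,121 − 176,400| = 37,279 Hz.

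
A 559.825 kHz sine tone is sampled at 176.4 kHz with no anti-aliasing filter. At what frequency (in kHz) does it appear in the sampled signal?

Nyquist = 176,400/2 = 88,200 Hz; 559,825 Hz exceeds it.
Alias = |559,825 − 3×176,400| = |559,825 − 529,200| = 30,625 Hz = 30.625 kHz.

30.625 kHz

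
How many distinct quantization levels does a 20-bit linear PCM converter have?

1,048,576 levels

2^20 = 1,048,576.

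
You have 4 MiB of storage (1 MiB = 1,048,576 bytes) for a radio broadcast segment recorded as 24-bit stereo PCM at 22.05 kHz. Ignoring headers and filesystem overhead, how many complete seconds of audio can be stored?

Uncompressed byte rate = 22,050 × 3 × 2 = 132,300 bytes/s.
Capacity = 4 × 1,048,576 = 4,194,304 bytes.
4,194,304 / 132,300 ≈ 31.7 s → 31 seconds.

31 seconds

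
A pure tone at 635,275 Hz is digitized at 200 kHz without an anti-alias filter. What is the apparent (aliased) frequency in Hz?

Nyquist = 200,000/2 = 100,000 Hz; 635,275 Hz exceeds it.
Alias = |635,275 − 3×200,000| = |635,275 − 600,000| = 35,275 Hz.

35,275 Hz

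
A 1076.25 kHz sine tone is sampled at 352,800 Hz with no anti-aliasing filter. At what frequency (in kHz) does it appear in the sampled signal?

Nyquist = 352,800/2 = 176,400 Hz; 1,076,250 Hz exceeds it.
Alias = |1,076,250 − 3×352,800| = |1,076,250 − 1,058,400| = 17,850 Hz = 17.85 kHz.

17.85 kHz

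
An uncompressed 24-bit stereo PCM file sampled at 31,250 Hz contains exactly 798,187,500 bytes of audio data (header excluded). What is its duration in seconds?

Byte rate = 31,250 × 3 × 2 = 187,500 bytes/s.
Duration = 798,187,500 / 187,500 = 4,257 s.

4,257 seconds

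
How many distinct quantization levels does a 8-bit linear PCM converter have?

2^8 = 256.

256 levels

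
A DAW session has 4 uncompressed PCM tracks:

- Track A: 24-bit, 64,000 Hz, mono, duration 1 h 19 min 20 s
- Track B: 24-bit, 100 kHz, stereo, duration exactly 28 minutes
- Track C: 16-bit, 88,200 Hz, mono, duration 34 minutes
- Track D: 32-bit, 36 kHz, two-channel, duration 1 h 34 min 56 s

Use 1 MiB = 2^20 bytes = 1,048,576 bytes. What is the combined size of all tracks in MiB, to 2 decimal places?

3740.52 MiB

Track A: 1 h 19 min 20 s = 4,760 s; 64,000 × 4,760 × 3 × 1 = 913,920,000 bytes.
Track B: exactly 28 minutes = 1,680 s; 100,000 × 1,680 × 3 × 2 = 1,008,000,000 bytes.
Track C: 34 minutes = 2,040 s; 88,200 × 2,040 × 2 × 1 = 359,856,000 bytes.
Track D: 1 h 34 min 56 s = 5,696 s; 36,000 × 5,696 × 4 × 2 = 1,640,448,000 bytes.
Total = 3,922,224,000 bytes = 3740.52 MiB.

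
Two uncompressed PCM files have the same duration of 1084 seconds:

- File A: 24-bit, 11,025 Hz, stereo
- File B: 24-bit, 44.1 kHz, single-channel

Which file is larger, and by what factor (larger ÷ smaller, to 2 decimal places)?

File A: 11,025 × 3 × 2 = 66,150 bytes/s.
File B: 44,100 × 3 × 1 = 132,300 bytes/s.
File B is larger; ratio = 143,413,200 / 71,706,600 = 2.00.

File B, by a factor of 2.00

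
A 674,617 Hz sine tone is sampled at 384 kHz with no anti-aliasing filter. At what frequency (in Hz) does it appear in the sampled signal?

93,383 Hz

Nyquist = 384,000/2 = 192,000 Hz; 674,617 Hz exceeds it.
Alias = |674,617 − 2×384,000| = |674,617 − 768,000| = 93,383 Hz.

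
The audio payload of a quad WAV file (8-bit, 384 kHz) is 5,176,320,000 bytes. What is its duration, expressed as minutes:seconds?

56:10

Byte rate = 384,000 × 1 × 4 = 1,536,000 bytes/s.
Duration = 5,176,320,000 / 1,536,000 = 3,370 s.
3,370 s = 56:10.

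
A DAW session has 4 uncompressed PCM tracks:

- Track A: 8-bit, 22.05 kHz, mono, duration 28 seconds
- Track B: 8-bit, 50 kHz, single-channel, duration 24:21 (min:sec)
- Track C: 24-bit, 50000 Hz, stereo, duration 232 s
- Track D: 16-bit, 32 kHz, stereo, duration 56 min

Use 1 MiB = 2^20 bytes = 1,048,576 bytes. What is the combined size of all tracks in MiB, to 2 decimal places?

Track A: 22,050 × 28 × 1 × 1 = 617,400 bytes.
Track B: 24:21 (min:sec) = 1,461 s; 50,000 × 1,461 × 1 × 1 = 73,050,000 bytes.
Track C: 50,000 × 232 × 3 × 2 = 69,600,000 bytes.
Track D: 56 min = 3,360 s; 32,000 × 3,360 × 2 × 2 = 430,080,000 bytes.
Total = 573,347,400 bytes = 546.79 MiB.

546.79 MiB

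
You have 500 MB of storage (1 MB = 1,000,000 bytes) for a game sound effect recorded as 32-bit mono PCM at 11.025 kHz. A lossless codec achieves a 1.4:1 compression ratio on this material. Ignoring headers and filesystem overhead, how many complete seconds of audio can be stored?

15,873 seconds

Uncompressed byte rate = 11,025 × 4 × 1 = 44,100 bytes/s.
After 1.4:1 compression, effective rate ≈ 31500 bytes/s.
Capacity = 500 × 1,000,000 = 500,000,000 bytes.
500,000,000 / effective rate ≈ 15873.02 s → 15,873 seconds.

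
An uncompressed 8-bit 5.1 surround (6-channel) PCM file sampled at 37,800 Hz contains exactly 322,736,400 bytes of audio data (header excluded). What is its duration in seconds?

Byte rate = 37,800 × 1 × 6 = 226,800 bytes/s.
Duration = 322,736,400 / 226,800 = 1,423 s.

1,423 seconds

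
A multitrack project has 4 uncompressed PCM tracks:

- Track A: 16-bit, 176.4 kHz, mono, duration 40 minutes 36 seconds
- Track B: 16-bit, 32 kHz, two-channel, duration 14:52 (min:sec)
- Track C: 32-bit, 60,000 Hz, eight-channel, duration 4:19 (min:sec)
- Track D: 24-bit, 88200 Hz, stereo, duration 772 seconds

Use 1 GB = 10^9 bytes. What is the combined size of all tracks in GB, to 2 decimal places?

Track A: 40 minutes 36 seconds = 2,436 s; 176,400 × 2,436 × 2 × 1 = 859,420,800 bytes.
Track B: 14:52 (min:sec) = 892 s; 32,000 × 892 × 2 × 2 = 114,176,000 bytes.
Track C: 4:19 (min:sec) = 259 s; 60,000 × 259 × 4 × 8 = 497,280,000 bytes.
Track D: 88,200 × 772 × 3 × 2 = 408,542,400 bytes.
Total = 1,879,419,200 bytes = 1.88 GB.

1.88 GB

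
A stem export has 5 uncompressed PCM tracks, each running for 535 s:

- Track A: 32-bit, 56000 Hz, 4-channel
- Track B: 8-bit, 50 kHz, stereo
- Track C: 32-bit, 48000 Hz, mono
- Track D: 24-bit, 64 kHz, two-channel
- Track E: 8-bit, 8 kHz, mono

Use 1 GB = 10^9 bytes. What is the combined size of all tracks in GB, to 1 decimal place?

Track A: 56,000 × 535 × 4 × 4 = 479,360,000 bytes.
Track B: 50,000 × 535 × 1 × 2 = 53,500,000 bytes.
Track C: 48,000 × 535 × 4 × 1 = 102,720,000 bytes.
Track D: 64,000 × 535 × 3 × 2 = 205,440,000 bytes.
Track E: 8,000 × 535 × 1 × 1 = 4,280,000 bytes.
Total = 845,300,000 bytes = 0.8 GB.

0.8 GB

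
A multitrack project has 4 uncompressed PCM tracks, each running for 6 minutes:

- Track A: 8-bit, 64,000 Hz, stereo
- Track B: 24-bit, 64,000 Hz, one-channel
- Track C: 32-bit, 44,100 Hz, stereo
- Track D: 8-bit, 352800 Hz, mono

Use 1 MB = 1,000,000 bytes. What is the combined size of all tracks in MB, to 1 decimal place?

369.2 MB

6 minutes = 360 s.
Track A: 64,000 × 360 × 1 × 2 = 46,080,000 bytes.
Track B: 64,000 × 360 × 3 × 1 = 69,120,000 bytes.
Track C: 44,100 × 360 × 4 × 2 = 127,008,000 bytes.
Track D: 352,800 × 360 × 1 × 1 = 127,008,000 bytes.
Total = 369,216,000 bytes = 369.2 MB.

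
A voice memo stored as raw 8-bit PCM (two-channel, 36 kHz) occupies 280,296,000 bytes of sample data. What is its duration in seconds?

3,893 seconds

Byte rate = 36,000 × 1 × 2 = 72,000 bytes/s.
Duration = 280,296,000 / 72,000 = 3,893 s.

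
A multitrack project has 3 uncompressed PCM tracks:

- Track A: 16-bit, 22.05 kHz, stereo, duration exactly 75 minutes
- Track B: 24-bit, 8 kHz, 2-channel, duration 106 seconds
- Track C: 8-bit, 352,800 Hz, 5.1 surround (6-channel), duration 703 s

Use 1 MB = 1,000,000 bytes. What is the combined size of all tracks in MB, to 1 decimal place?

Track A: exactly 75 minutes = 4,500 s; 22,050 × 4,500 × 2 × 2 = 396,900,000 bytes.
Track B: 8,000 × 106 × 3 × 2 = 5,088,000 bytes.
Track C: 352,800 × 703 × 1 × 6 = 1,488,110,400 bytes.
Total = 1,890,098,400 bytes = 1890.1 MB.

1890.1 MB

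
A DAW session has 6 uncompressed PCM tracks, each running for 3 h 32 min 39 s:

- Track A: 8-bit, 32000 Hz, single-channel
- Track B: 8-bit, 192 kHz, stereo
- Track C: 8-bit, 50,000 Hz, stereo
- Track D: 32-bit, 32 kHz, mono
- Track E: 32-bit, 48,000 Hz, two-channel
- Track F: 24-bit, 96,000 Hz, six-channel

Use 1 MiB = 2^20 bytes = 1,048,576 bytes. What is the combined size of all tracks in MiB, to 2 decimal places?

33534.82 MiB

3 h 32 min 39 s = 12,759 s.
Track A: 32,000 × 12,759 × 1 × 1 = 408,288,000 bytes.
Track B: 192,000 × 12,759 × 1 × 2 = 4,899,456,000 bytes.
Track C: 50,000 × 12,759 × 1 × 2 = 1,275,900,000 bytes.
Track D: 32,000 × 12,759 × 4 × 1 = 1,633,152,000 bytes.
Track E: 48,000 × 12,759 × 4 × 2 = 4,899,456,000 bytes.
Track F: 96,000 × 12,759 × 3 × 6 = 22,047,552,000 bytes.
Total = 35,163,804,000 bytes = 33534.82 MiB.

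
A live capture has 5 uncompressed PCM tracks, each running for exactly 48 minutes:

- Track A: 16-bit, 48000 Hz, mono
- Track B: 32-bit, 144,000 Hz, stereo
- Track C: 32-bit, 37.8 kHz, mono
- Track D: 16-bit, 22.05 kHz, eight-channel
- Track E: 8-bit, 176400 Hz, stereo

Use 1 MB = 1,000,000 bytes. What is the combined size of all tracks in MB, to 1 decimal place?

exactly 48 minutes = 2,880 s.
Track A: 48,000 × 2,880 × 2 × 1 = 276,480,000 bytes.
Track B: 144,000 × 2,880 × 4 × 2 = 3,317,760,000 bytes.
Track C: 37,800 × 2,880 × 4 × 1 = 435,456,000 bytes.
Track D: 22,050 × 2,880 × 2 × 8 = 1,016,064,000 bytes.
Track E: 176,400 × 2,880 × 1 × 2 = 1,016,064,000 bytes.
Total = 6,061,824,000 bytes = 6061.8 MB.

6061.8 MB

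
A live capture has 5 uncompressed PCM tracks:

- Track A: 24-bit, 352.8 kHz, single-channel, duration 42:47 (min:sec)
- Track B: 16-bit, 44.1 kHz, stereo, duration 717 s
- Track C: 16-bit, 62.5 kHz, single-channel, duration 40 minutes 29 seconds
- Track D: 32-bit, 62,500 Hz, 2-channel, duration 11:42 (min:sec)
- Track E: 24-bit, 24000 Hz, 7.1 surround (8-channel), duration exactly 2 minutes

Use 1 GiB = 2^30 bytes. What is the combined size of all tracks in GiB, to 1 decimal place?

3.3 GiB

Track A: 42:47 (min:sec) = 2,567 s; 352,800 × 2,567 × 3 × 1 = 2,716,912,800 bytes.
Track B: 44,100 × 717 × 2 × 2 = 126,478,800 bytes.
Track C: 40 minutes 29 seconds = 2,429 s; 62,500 × 2,429 × 2 × 1 = 303,625,000 bytes.
Track D: 11:42 (min:sec) = 702 s; 62,500 × 702 × 4 × 2 = 351,000,000 bytes.
Track E: exactly 2 minutes = 120 s; 24,000 × 120 × 3 × 8 = 69,120,000 bytes.
Total = 3,567,136,600 bytes = 3.3 GiB.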